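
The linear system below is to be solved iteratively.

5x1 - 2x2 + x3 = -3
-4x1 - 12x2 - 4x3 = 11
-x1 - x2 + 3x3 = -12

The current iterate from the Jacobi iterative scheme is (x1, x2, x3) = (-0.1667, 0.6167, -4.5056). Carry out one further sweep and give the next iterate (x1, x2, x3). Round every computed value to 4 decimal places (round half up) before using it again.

(0.5478, 0.6408, -3.8500)

One sweep:
  x1 = (-3 - (-2)·0.6167 - (1)·-4.5056) / (5) = 0.5478
  x2 = (11 - (-4)·-0.1667 - (-4)·-4.5056) / (-12) = 0.6408
  x3 = (-12 - (-1)·-0.1667 - (-1)·0.6167) / (3) = -3.8500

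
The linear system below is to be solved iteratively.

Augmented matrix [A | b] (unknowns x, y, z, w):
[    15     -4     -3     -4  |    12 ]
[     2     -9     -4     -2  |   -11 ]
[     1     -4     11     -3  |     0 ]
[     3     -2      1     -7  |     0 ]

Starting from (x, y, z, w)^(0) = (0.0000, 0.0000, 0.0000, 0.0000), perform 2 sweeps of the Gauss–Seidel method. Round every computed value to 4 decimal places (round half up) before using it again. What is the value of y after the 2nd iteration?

Iteration 1:
  x = (12 - (-4)·0.0000 - (-3)·0.0000 - (-4)·0.0000) / (15) = 0.8000
  y = (-11 - (2)·0.8000 - (-4)·0.0000 - (-2)·0.0000) / (-9) = 1.4000
  z = (0 - (1)·0.8000 - (-4)·1.4000 - (-3)·0.0000) / (11) = 0.4364
  w = (0 - (3)·0.8000 - (-2)·1.4000 - (1)·0.4364) / (-7) = 0.0052
Iteration 2:
  x = (12 - (-4)·1.4000 - (-3)·0.4364 - (-4)·0.0052) / (15) = 1.2620
  y = (-11 - (2)·1.2620 - (-4)·0.4364 - (-2)·0.0052) / (-9) = 1.3076
  z = (0 - (1)·1.2620 - (-4)·1.3076 - (-3)·0.0052) / (11) = 0.3622
  w = (0 - (3)·1.2620 - (-2)·1.3076 - (1)·0.3622) / (-7) = 0.2190

1.3076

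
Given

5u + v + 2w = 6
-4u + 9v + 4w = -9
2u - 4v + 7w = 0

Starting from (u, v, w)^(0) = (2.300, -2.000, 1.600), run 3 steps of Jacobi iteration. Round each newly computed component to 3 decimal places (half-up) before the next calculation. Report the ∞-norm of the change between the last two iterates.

Iteration 1:
  u = (6 - (1)·-2.000 - (2)·1.600) / (5) = 0.960
  v = (-9 - (-4)·2.300 - (4)·1.600) / (9) = -0.689
  w = (0 - (2)·2.300 - (-4)·-2.000) / (7) = -1.800
Iteration 2:
  u = (6 - (1)·-0.689 - (2)·-1.800) / (5) = 2.058
  v = (-9 - (-4)·0.960 - (4)·-1.800) / (9) = 0.227
  w = (0 - (2)·0.960 - (-4)·-0.689) / (7) = -0.668
Iteration 3:
  u = (6 - (1)·0.227 - (2)·-0.668) / (5) = 1.422
  v = (-9 - (-4)·2.058 - (4)·-0.668) / (9) = 0.212
  w = (0 - (2)·2.058 - (-4)·0.227) / (7) = -0.458
Change: (-0.636, -0.015, 0.210) → max |·| = 0.636

0.636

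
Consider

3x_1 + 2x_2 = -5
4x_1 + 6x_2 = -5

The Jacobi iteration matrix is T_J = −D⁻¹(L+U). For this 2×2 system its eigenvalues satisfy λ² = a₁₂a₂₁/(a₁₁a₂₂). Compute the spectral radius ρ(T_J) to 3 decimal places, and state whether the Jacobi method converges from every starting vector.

a₁₂a₂₁/(a₁₁a₂₂) = (2)·(4) / ((3)·(6)) = 0.444444
ρ = √|0.444444| = √0.444444 = 0.667
ρ < 1, so Jacobi converges

0.667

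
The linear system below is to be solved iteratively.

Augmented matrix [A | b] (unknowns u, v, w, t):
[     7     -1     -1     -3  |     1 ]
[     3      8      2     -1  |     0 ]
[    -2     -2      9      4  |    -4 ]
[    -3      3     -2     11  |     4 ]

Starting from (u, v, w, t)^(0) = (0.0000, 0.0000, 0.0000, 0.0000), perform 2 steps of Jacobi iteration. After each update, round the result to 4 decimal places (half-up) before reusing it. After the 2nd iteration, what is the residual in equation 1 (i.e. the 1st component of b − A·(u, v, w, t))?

Iteration 1:
  u = (1 - (-1)·0.0000 - (-1)·0.0000 - (-3)·0.0000) / (7) = 0.1429
  v = (0 - (3)·0.0000 - (2)·0.0000 - (-1)·0.0000) / (8) = 0.0000
  w = (-4 - (-2)·0.0000 - (-2)·0.0000 - (4)·0.0000) / (9) = -0.4444
  t = (4 - (-3)·0.0000 - (3)·0.0000 - (-2)·0.0000) / (11) = 0.3636
Iteration 2:
  u = (1 - (-1)·0.0000 - (-1)·-0.4444 - (-3)·0.3636) / (7) = 0.2352
  v = (0 - (3)·0.1429 - (2)·-0.4444 - (-1)·0.3636) / (8) = 0.1030
  w = (-4 - (-2)·0.1429 - (-2)·0.0000 - (4)·0.3636) / (9) = -0.5743
  t = (4 - (-3)·0.1429 - (3)·0.0000 - (-2)·-0.4444) / (11) = 0.3218
Residual b − A·x = (-0.1523, -0.0592, 0.5579, -0.2918)

-0.1523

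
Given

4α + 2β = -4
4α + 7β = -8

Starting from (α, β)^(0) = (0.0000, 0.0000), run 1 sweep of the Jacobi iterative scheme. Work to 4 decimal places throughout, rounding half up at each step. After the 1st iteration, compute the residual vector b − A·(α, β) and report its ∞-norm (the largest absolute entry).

Iteration 1:
  α = (-4 - (2)·0.0000) / (4) = -1.0000
  β = (-8 - (4)·0.0000) / (7) = -1.1429
Residual b − A·x = (2.2858, 4.0003); ∞-norm = 4.0003

4.0003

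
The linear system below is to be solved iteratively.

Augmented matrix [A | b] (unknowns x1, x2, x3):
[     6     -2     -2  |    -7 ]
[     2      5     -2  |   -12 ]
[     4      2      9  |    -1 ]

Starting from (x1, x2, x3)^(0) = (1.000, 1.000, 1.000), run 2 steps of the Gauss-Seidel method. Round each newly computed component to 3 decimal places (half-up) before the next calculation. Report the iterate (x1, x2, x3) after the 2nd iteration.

Iteration 1:
  x1 = (-7 - (-2)·1.000 - (-2)·1.000) / (6) = -0.500
  x2 = (-12 - (2)·-0.500 - (-2)·1.000) / (5) = -1.800
  x3 = (-1 - (4)·-0.500 - (2)·-1.800) / (9) = 0.511
Iteration 2:
  x1 = (-7 - (-2)·-1.800 - (-2)·0.511) / (6) = -1.596
  x2 = (-12 - (2)·-1.596 - (-2)·0.511) / (5) = -1.557
  x3 = (-1 - (4)·-1.596 - (2)·-1.557) / (9) = 0.944

(-1.596, -1.557, 0.944)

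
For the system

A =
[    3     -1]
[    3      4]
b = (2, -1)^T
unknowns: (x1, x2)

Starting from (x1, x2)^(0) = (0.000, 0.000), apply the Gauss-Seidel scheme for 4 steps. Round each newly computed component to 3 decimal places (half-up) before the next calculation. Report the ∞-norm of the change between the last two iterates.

0.015

Iteration 1:
  x1 = (2 - (-1)·0.000) / (3) = 0.667
  x2 = (-1 - (3)·0.667) / (4) = -0.750
Iteration 2:
  x1 = (2 - (-1)·-0.750) / (3) = 0.417
  x2 = (-1 - (3)·0.417) / (4) = -0.563
Iteration 3:
  x1 = (2 - (-1)·-0.563) / (3) = 0.479
  x2 = (-1 - (3)·0.479) / (4) = -0.609
Iteration 4:
  x1 = (2 - (-1)·-0.609) / (3) = 0.464
  x2 = (-1 - (3)·0.464) / (4) = -0.598
Change: (-0.015, 0.011) → max |·| = 0.015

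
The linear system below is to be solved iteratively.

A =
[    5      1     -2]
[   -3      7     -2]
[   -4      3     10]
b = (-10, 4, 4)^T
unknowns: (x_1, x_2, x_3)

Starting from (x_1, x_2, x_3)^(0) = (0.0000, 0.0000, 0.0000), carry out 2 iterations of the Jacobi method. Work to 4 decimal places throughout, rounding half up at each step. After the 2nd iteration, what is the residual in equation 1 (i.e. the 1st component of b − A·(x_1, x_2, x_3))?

Iteration 1:
  x_1 = (-10 - (1)·0.0000 - (-2)·0.0000) / (5) = -2.0000
  x_2 = (4 - (-3)·0.0000 - (-2)·0.0000) / (7) = 0.5714
  x_3 = (4 - (-4)·0.0000 - (3)·0.0000) / (10) = 0.4000
Iteration 2:
  x_1 = (-10 - (1)·0.5714 - (-2)·0.4000) / (5) = -1.9543
  x_2 = (4 - (-3)·-2.0000 - (-2)·0.4000) / (7) = -0.1714
  x_3 = (4 - (-4)·-2.0000 - (3)·0.5714) / (10) = -0.5714
Residual b − A·x = (-1.1999, -1.8059, 2.4110)

-1.1999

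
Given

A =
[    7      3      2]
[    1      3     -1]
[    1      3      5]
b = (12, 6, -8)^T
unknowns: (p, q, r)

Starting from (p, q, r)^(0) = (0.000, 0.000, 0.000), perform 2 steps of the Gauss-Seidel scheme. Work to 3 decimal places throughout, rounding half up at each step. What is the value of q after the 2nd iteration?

0.433

Iteration 1:
  p = (12 - (3)·0.000 - (2)·0.000) / (7) = 1.714
  q = (6 - (1)·1.714 - (-1)·0.000) / (3) = 1.429
  r = (-8 - (1)·1.714 - (3)·1.429) / (5) = -2.800
Iteration 2:
  p = (12 - (3)·1.429 - (2)·-2.800) / (7) = 1.902
  q = (6 - (1)·1.902 - (-1)·-2.800) / (3) = 0.433
  r = (-8 - (1)·1.902 - (3)·0.433) / (5) = -2.240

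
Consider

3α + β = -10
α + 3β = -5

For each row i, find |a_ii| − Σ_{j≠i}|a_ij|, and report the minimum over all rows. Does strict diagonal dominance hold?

2

row 1: |3| − (1) = 2
row 2: |3| − (1) = 2
minimum over rows = 2 → strictly diagonally dominant (convergence guaranteed)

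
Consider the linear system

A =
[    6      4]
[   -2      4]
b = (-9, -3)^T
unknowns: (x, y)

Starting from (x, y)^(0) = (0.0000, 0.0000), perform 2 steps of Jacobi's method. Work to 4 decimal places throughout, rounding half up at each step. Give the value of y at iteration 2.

Iteration 1:
  x = (-9 - (4)·0.0000) / (6) = -1.5000
  y = (-3 - (-2)·0.0000) / (4) = -0.7500
Iteration 2:
  x = (-9 - (4)·-0.7500) / (6) = -1.0000
  y = (-3 - (-2)·-1.5000) / (4) = -1.5000

-1.5000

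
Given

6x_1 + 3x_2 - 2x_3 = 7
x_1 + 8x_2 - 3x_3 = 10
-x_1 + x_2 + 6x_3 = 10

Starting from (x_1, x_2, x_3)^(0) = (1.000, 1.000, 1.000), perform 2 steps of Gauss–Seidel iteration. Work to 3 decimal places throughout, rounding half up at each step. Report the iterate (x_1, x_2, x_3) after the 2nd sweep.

(0.944, 1.726, 1.536)

Iteration 1:
  x_1 = (7 - (3)·1.000 - (-2)·1.000) / (6) = 1.000
  x_2 = (10 - (1)·1.000 - (-3)·1.000) / (8) = 1.500
  x_3 = (10 - (-1)·1.000 - (1)·1.500) / (6) = 1.583
Iteration 2:
  x_1 = (7 - (3)·1.500 - (-2)·1.583) / (6) = 0.944
  x_2 = (10 - (1)·0.944 - (-3)·1.583) / (8) = 1.726
  x_3 = (10 - (-1)·0.944 - (1)·1.726) / (6) = 1.536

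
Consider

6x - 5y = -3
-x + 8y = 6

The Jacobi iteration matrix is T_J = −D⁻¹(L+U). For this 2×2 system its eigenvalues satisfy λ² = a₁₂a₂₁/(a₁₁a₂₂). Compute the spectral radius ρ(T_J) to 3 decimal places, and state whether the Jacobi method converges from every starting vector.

a₁₂a₂₁/(a₁₁a₂₂) = (-5)·(-1) / ((6)·(8)) = 0.104167
ρ = √|0.104167| = √0.104167 = 0.323
ρ < 1, so Jacobi converges

0.323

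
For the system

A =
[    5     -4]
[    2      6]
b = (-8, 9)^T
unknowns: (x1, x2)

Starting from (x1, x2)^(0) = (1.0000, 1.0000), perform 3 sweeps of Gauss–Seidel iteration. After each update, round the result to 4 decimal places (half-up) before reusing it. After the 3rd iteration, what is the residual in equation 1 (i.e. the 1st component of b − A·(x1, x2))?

Iteration 1:
  x1 = (-8 - (-4)·1.0000) / (5) = -0.8000
  x2 = (9 - (2)·-0.8000) / (6) = 1.7667
Iteration 2:
  x1 = (-8 - (-4)·1.7667) / (5) = -0.1866
  x2 = (9 - (2)·-0.1866) / (6) = 1.5622
Iteration 3:
  x1 = (-8 - (-4)·1.5622) / (5) = -0.3502
  x2 = (9 - (2)·-0.3502) / (6) = 1.6167
Residual b − A·x = (0.2178, 0.0002)

0.2178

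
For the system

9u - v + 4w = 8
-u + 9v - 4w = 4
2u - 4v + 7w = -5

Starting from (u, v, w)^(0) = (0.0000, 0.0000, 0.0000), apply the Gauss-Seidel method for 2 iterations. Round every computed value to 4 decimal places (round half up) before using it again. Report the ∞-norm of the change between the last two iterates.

Iteration 1:
  u = (8 - (-1)·0.0000 - (4)·0.0000) / (9) = 0.8889
  v = (4 - (-1)·0.8889 - (-4)·0.0000) / (9) = 0.5432
  w = (-5 - (2)·0.8889 - (-4)·0.5432) / (7) = -0.6579
Iteration 2:
  u = (8 - (-1)·0.5432 - (4)·-0.6579) / (9) = 1.2416
  v = (4 - (-1)·1.2416 - (-4)·-0.6579) / (9) = 0.2900
  w = (-5 - (2)·1.2416 - (-4)·0.2900) / (7) = -0.9033
Change: (0.3527, -0.2532, -0.2454) → max |·| = 0.3527

0.3527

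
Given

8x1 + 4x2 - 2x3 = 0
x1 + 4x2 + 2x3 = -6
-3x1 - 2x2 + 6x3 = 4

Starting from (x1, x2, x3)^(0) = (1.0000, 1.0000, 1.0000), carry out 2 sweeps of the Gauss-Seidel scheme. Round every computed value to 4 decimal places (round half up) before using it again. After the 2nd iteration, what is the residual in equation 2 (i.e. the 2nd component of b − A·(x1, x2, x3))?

-1.3619

Iteration 1:
  x1 = (0 - (4)·1.0000 - (-2)·1.0000) / (8) = -0.2500
  x2 = (-6 - (1)·-0.2500 - (2)·1.0000) / (4) = -1.9375
  x3 = (4 - (-3)·-0.2500 - (-2)·-1.9375) / (6) = -0.1042
Iteration 2:
  x1 = (0 - (4)·-1.9375 - (-2)·-0.1042) / (8) = 0.9427
  x2 = (-6 - (1)·0.9427 - (2)·-0.1042) / (4) = -1.6836
  x3 = (4 - (-3)·0.9427 - (-2)·-1.6836) / (6) = 0.5768
Residual b − A·x = (0.3464, -1.3619, 0.0001)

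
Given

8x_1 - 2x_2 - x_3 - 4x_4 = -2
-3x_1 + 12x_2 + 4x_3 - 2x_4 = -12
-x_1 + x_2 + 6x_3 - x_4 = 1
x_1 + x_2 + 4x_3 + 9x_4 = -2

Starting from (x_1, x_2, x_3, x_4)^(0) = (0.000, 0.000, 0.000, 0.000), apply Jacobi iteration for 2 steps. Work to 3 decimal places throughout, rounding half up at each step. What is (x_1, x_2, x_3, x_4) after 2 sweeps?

Iteration 1:
  x_1 = (-2 - (-2)·0.000 - (-1)·0.000 - (-4)·0.000) / (8) = -0.250
  x_2 = (-12 - (-3)·0.000 - (4)·0.000 - (-2)·0.000) / (12) = -1.000
  x_3 = (1 - (-1)·0.000 - (1)·0.000 - (-1)·0.000) / (6) = 0.167
  x_4 = (-2 - (1)·0.000 - (1)·0.000 - (4)·0.000) / (9) = -0.222
Iteration 2:
  x_1 = (-2 - (-2)·-1.000 - (-1)·0.167 - (-4)·-0.222) / (8) = -0.590
  x_2 = (-12 - (-3)·-0.250 - (4)·0.167 - (-2)·-0.222) / (12) = -1.155
  x_3 = (1 - (-1)·-0.250 - (1)·-1.000 - (-1)·-0.222) / (6) = 0.255
  x_4 = (-2 - (1)·-0.250 - (1)·-1.000 - (4)·0.167) / (9) = -0.158

(-0.590, -1.155, 0.255, -0.158)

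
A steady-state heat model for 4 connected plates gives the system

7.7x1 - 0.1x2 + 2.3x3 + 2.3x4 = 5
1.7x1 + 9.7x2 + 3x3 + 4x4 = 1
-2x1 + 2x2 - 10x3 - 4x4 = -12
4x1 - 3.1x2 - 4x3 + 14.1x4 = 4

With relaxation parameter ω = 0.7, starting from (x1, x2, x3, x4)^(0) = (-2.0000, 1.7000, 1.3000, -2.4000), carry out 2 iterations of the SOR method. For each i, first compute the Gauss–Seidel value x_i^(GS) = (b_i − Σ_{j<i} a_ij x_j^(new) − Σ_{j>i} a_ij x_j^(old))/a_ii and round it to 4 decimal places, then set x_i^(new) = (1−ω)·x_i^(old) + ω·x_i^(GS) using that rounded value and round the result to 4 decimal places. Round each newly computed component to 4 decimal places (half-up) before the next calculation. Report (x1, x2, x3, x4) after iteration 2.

(0.0675, -0.0836, 1.4231, 0.4585)

Iteration 1:
  x1: GS value = (5 - (-0.1)·1.7000 - (2.3)·1.3000 - (2.3)·-2.4000) / (7.7) = 1.0000;  x1 ← (1−ω)·-2.0000 + ω·1.0000 = 0.1000
  x2: GS value = (1 - (1.7)·0.1000 - (3)·1.3000 - (4)·-2.4000) / (9.7) = 0.6732;  x2 ← (1−ω)·1.7000 + ω·0.6732 = 0.9812
  x3: GS value = (-12 - (-2)·0.1000 - (2)·0.9812 - (-4)·-2.4000) / (-10) = 2.3362;  x3 ← (1−ω)·1.3000 + ω·2.3362 = 2.0253
  x4: GS value = (4 - (4)·0.1000 - (-3.1)·0.9812 - (-4)·2.0253) / (14.1) = 1.0456;  x4 ← (1−ω)·-2.4000 + ω·1.0456 = 0.0119
Iteration 2:
  x1: GS value = (5 - (-0.1)·0.9812 - (2.3)·2.0253 - (2.3)·0.0119) / (7.7) = 0.0536;  x1 ← (1−ω)·0.1000 + ω·0.0536 = 0.0675
  x2: GS value = (1 - (1.7)·0.0675 - (3)·2.0253 - (4)·0.0119) / (9.7) = -0.5400;  x2 ← (1−ω)·0.9812 + ω·-0.5400 = -0.0836
  x3: GS value = (-12 - (-2)·0.0675 - (2)·-0.0836 - (-4)·0.0119) / (-10) = 1.1650;  x3 ← (1−ω)·2.0253 + ω·1.1650 = 1.4231
  x4: GS value = (4 - (4)·0.0675 - (-3.1)·-0.0836 - (-4)·1.4231) / (14.1) = 0.6499;  x4 ← (1−ω)·0.0119 + ω·0.6499 = 0.4585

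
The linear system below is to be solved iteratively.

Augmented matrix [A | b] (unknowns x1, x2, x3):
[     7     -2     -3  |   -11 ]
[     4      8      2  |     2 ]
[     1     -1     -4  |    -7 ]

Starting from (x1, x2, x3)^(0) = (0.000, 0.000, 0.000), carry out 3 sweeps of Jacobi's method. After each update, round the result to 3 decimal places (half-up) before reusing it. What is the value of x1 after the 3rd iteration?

-0.846

Iteration 1:
  x1 = (-11 - (-2)·0.000 - (-3)·0.000) / (7) = -1.571
  x2 = (2 - (4)·0.000 - (2)·0.000) / (8) = 0.250
  x3 = (-7 - (1)·0.000 - (-1)·0.000) / (-4) = 1.750
Iteration 2:
  x1 = (-11 - (-2)·0.250 - (-3)·1.750) / (7) = -0.750
  x2 = (2 - (4)·-1.571 - (2)·1.750) / (8) = 0.598
  x3 = (-7 - (1)·-1.571 - (-1)·0.250) / (-4) = 1.295
Iteration 3:
  x1 = (-11 - (-2)·0.598 - (-3)·1.295) / (7) = -0.846
  x2 = (2 - (4)·-0.750 - (2)·1.295) / (8) = 0.301
  x3 = (-7 - (1)·-0.750 - (-1)·0.598) / (-4) = 1.413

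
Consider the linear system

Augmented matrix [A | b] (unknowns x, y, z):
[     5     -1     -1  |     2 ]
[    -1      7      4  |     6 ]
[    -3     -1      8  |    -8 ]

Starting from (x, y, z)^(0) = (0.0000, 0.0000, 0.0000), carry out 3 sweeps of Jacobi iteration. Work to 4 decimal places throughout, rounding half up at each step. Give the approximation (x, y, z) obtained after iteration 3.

Iteration 1:
  x = (2 - (-1)·0.0000 - (-1)·0.0000) / (5) = 0.4000
  y = (6 - (-1)·0.0000 - (4)·0.0000) / (7) = 0.8571
  z = (-8 - (-3)·0.0000 - (-1)·0.0000) / (8) = -1.0000
Iteration 2:
  x = (2 - (-1)·0.8571 - (-1)·-1.0000) / (5) = 0.3714
  y = (6 - (-1)·0.4000 - (4)·-1.0000) / (7) = 1.4857
  z = (-8 - (-3)·0.4000 - (-1)·0.8571) / (8) = -0.7429
Iteration 3:
  x = (2 - (-1)·1.4857 - (-1)·-0.7429) / (5) = 0.5486
  y = (6 - (-1)·0.3714 - (4)·-0.7429) / (7) = 1.3347
  z = (-8 - (-3)·0.3714 - (-1)·1.4857) / (8) = -0.6750

(0.5486, 1.3347, -0.6750)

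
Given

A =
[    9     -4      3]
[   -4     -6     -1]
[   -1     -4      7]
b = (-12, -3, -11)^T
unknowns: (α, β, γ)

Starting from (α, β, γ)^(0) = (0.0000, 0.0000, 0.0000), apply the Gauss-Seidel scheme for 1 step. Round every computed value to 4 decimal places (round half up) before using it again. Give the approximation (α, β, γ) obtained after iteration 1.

Iteration 1:
  α = (-12 - (-4)·0.0000 - (3)·0.0000) / (9) = -1.3333
  β = (-3 - (-4)·-1.3333 - (-1)·0.0000) / (-6) = 1.3889
  γ = (-11 - (-1)·-1.3333 - (-4)·1.3889) / (7) = -0.9682

(-1.3333, 1.3889, -0.9682)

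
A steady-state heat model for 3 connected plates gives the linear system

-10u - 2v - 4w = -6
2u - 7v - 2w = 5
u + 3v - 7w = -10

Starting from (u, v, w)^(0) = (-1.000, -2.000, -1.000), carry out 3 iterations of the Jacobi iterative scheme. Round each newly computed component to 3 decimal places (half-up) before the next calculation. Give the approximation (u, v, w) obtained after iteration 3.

Iteration 1:
  u = (-6 - (-2)·-2.000 - (-4)·-1.000) / (-10) = 1.400
  v = (5 - (2)·-1.000 - (-2)·-1.000) / (-7) = -0.714
  w = (-10 - (1)·-1.000 - (3)·-2.000) / (-7) = 0.429
Iteration 2:
  u = (-6 - (-2)·-0.714 - (-4)·0.429) / (-10) = 0.571
  v = (5 - (2)·1.400 - (-2)·0.429) / (-7) = -0.437
  w = (-10 - (1)·1.400 - (3)·-0.714) / (-7) = 1.323
Iteration 3:
  u = (-6 - (-2)·-0.437 - (-4)·1.323) / (-10) = 0.158
  v = (5 - (2)·0.571 - (-2)·1.323) / (-7) = -0.929
  w = (-10 - (1)·0.571 - (3)·-0.437) / (-7) = 1.323

(0.158, -0.929, 1.323)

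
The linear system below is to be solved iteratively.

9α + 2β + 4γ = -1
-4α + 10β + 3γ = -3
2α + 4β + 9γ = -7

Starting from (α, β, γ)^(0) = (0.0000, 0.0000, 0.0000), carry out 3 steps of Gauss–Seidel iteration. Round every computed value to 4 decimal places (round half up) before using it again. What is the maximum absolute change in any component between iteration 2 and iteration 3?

0.0757

Iteration 1:
  α = (-1 - (2)·0.0000 - (4)·0.0000) / (9) = -0.1111
  β = (-3 - (-4)·-0.1111 - (3)·0.0000) / (10) = -0.3444
  γ = (-7 - (2)·-0.1111 - (4)·-0.3444) / (9) = -0.6000
Iteration 2:
  α = (-1 - (2)·-0.3444 - (4)·-0.6000) / (9) = 0.2321
  β = (-3 - (-4)·0.2321 - (3)·-0.6000) / (10) = -0.0272
  γ = (-7 - (2)·0.2321 - (4)·-0.0272) / (9) = -0.8173
Iteration 3:
  α = (-1 - (2)·-0.0272 - (4)·-0.8173) / (9) = 0.2582
  β = (-3 - (-4)·0.2582 - (3)·-0.8173) / (10) = 0.0485
  γ = (-7 - (2)·0.2582 - (4)·0.0485) / (9) = -0.8567
Change: (0.0261, 0.0757, -0.0394) → max |·| = 0.0757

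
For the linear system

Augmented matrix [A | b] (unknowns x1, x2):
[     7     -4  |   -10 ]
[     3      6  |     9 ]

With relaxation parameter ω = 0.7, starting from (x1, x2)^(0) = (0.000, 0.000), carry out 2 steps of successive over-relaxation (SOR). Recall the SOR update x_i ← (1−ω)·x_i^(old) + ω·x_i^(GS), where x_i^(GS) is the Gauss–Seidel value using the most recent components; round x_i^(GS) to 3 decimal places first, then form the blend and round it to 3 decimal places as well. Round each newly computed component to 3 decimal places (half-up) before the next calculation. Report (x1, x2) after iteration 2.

(-0.740, 1.729)

Iteration 1:
  x1: GS value = (-10 - (-4)·0.000) / (7) = -1.429;  x1 ← (1−ω)·0.000 + ω·-1.429 = -1.000
  x2: GS value = (9 - (3)·-1.000) / (6) = 2.000;  x2 ← (1−ω)·0.000 + ω·2.000 = 1.400
Iteration 2:
  x1: GS value = (-10 - (-4)·1.400) / (7) = -0.629;  x1 ← (1−ω)·-1.000 + ω·-0.629 = -0.740
  x2: GS value = (9 - (3)·-0.740) / (6) = 1.870;  x2 ← (1−ω)·1.400 + ω·1.870 = 1.729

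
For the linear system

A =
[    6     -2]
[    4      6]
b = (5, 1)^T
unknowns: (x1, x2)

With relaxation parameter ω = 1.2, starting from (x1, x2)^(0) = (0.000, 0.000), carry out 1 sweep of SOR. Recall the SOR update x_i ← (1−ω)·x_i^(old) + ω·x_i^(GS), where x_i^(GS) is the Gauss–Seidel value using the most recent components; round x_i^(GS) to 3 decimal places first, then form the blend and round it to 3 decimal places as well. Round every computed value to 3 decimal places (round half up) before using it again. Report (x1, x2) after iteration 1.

Iteration 1:
  x1: GS value = (5 - (-2)·0.000) / (6) = 0.833;  x1 ← (1−ω)·0.000 + ω·0.833 = 1.000
  x2: GS value = (1 - (4)·1.000) / (6) = -0.500;  x2 ← (1−ω)·0.000 + ω·-0.500 = -0.600

(1.000, -0.600)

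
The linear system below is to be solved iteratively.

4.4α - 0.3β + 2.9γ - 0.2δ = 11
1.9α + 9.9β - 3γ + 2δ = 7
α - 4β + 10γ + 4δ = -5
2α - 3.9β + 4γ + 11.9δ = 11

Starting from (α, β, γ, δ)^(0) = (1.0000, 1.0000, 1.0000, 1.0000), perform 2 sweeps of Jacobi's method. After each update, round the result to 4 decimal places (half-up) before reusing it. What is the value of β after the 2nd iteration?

Iteration 1:
  α = (11 - (-0.3)·1.0000 - (2.9)·1.0000 - (-0.2)·1.0000) / (4.4) = 1.9545
  β = (7 - (1.9)·1.0000 - (-3)·1.0000 - (2)·1.0000) / (9.9) = 0.6162
  γ = (-5 - (1)·1.0000 - (-4)·1.0000 - (4)·1.0000) / (10) = -0.6000
  δ = (11 - (2)·1.0000 - (-3.9)·1.0000 - (4)·1.0000) / (11.9) = 0.7479
Iteration 2:
  α = (11 - (-0.3)·0.6162 - (2.9)·-0.6000 - (-0.2)·0.7479) / (4.4) = 2.9715
  β = (7 - (1.9)·1.9545 - (-3)·-0.6000 - (2)·0.7479) / (9.9) = -0.0009
  γ = (-5 - (1)·1.9545 - (-4)·0.6162 - (4)·0.7479) / (10) = -0.7481
  δ = (11 - (2)·1.9545 - (-3.9)·0.6162 - (4)·-0.6000) / (11.9) = 0.9995

-0.0009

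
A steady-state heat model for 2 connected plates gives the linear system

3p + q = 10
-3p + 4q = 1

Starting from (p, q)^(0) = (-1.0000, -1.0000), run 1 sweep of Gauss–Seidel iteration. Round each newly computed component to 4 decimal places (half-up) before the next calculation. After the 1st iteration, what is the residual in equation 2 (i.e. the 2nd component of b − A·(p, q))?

Iteration 1:
  p = (10 - (1)·-1.0000) / (3) = 3.6667
  q = (1 - (-3)·3.6667) / (4) = 3.0000
Residual b − A·x = (-4.0001, 0.0001)

0.0001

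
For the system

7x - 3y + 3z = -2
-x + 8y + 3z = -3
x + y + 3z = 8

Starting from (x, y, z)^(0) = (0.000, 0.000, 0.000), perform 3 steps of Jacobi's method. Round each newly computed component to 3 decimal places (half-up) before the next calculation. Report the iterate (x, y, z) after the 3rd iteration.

Iteration 1:
  x = (-2 - (-3)·0.000 - (3)·0.000) / (7) = -0.286
  y = (-3 - (-1)·0.000 - (3)·0.000) / (8) = -0.375
  z = (8 - (1)·0.000 - (1)·0.000) / (3) = 2.667
Iteration 2:
  x = (-2 - (-3)·-0.375 - (3)·2.667) / (7) = -1.589
  y = (-3 - (-1)·-0.286 - (3)·2.667) / (8) = -1.411
  z = (8 - (1)·-0.286 - (1)·-0.375) / (3) = 2.887
Iteration 3:
  x = (-2 - (-3)·-1.411 - (3)·2.887) / (7) = -2.128
  y = (-3 - (-1)·-1.589 - (3)·2.887) / (8) = -1.656
  z = (8 - (1)·-1.589 - (1)·-1.411) / (3) = 3.667

(-2.128, -1.656, 3.667)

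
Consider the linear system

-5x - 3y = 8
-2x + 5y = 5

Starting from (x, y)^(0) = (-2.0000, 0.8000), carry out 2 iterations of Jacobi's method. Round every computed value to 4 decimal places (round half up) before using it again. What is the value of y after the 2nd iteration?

Iteration 1:
  x = (8 - (-3)·0.8000) / (-5) = -2.0800
  y = (5 - (-2)·-2.0000) / (5) = 0.2000
Iteration 2:
  x = (8 - (-3)·0.2000) / (-5) = -1.7200
  y = (5 - (-2)·-2.0800) / (5) = 0.1680

0.1680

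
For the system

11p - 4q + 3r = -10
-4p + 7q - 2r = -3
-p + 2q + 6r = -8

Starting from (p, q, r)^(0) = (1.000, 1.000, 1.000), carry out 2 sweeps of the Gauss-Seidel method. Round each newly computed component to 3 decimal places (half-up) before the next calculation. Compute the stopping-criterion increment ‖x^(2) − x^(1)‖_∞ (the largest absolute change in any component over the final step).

Iteration 1:
  p = (-10 - (-4)·1.000 - (3)·1.000) / (11) = -0.818
  q = (-3 - (-4)·-0.818 - (-2)·1.000) / (7) = -0.610
  r = (-8 - (-1)·-0.818 - (2)·-0.610) / (6) = -1.266
Iteration 2:
  p = (-10 - (-4)·-0.610 - (3)·-1.266) / (11) = -0.786
  q = (-3 - (-4)·-0.786 - (-2)·-1.266) / (7) = -1.239
  r = (-8 - (-1)·-0.786 - (2)·-1.239) / (6) = -1.051
Change: (0.032, -0.629, 0.215) → max |·| = 0.629

0.629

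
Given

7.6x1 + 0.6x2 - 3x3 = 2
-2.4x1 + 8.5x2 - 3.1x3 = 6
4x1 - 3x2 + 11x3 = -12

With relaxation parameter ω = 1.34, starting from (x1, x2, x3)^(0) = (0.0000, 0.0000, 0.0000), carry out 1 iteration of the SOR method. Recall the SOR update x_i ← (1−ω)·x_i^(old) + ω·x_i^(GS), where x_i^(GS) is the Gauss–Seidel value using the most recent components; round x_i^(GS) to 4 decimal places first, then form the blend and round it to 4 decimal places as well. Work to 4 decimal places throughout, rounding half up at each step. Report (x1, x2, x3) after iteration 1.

(0.3527, 1.0794, -1.2392)

Iteration 1:
  x1: GS value = (2 - (0.6)·0.0000 - (-3)·0.0000) / (7.6) = 0.2632;  x1 ← (1−ω)·0.0000 + ω·0.2632 = 0.3527
  x2: GS value = (6 - (-2.4)·0.3527 - (-3.1)·0.0000) / (8.5) = 0.8055;  x2 ← (1−ω)·0.0000 + ω·0.8055 = 1.0794
  x3: GS value = (-12 - (4)·0.3527 - (-3)·1.0794) / (11) = -0.9248;  x3 ← (1−ω)·0.0000 + ω·-0.9248 = -1.2392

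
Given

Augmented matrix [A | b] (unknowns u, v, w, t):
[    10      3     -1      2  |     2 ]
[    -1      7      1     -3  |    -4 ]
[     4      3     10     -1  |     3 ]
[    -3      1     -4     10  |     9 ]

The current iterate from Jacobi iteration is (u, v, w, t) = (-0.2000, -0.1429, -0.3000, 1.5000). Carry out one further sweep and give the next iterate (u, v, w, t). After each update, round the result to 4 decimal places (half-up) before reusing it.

One sweep:
  u = (2 - (3)·-0.1429 - (-1)·-0.3000 - (2)·1.5000) / (10) = -0.0871
  v = (-4 - (-1)·-0.2000 - (1)·-0.3000 - (-3)·1.5000) / (7) = 0.0857
  w = (3 - (4)·-0.2000 - (3)·-0.1429 - (-1)·1.5000) / (10) = 0.5729
  t = (9 - (-3)·-0.2000 - (1)·-0.1429 - (-4)·-0.3000) / (10) = 0.7343

(-0.0871, 0.0857, 0.5729, 0.7343)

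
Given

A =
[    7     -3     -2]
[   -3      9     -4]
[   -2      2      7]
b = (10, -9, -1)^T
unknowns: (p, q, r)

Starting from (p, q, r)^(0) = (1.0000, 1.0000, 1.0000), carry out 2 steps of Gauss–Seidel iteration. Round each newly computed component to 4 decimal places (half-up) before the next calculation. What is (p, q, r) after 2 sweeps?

Iteration 1:
  p = (10 - (-3)·1.0000 - (-2)·1.0000) / (7) = 2.1429
  q = (-9 - (-3)·2.1429 - (-4)·1.0000) / (9) = 0.1587
  r = (-1 - (-2)·2.1429 - (2)·0.1587) / (7) = 0.4241
Iteration 2:
  p = (10 - (-3)·0.1587 - (-2)·0.4241) / (7) = 1.6178
  q = (-9 - (-3)·1.6178 - (-4)·0.4241) / (9) = -0.2722
  r = (-1 - (-2)·1.6178 - (2)·-0.2722) / (7) = 0.3971

(1.6178, -0.2722, 0.3971)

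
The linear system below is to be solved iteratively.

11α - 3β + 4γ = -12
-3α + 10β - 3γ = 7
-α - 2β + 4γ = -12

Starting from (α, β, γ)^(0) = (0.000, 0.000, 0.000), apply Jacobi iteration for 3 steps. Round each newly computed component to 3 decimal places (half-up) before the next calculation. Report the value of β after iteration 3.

Iteration 1:
  α = (-12 - (-3)·0.000 - (4)·0.000) / (11) = -1.091
  β = (7 - (-3)·0.000 - (-3)·0.000) / (10) = 0.700
  γ = (-12 - (-1)·0.000 - (-2)·0.000) / (4) = -3.000
Iteration 2:
  α = (-12 - (-3)·0.700 - (4)·-3.000) / (11) = 0.191
  β = (7 - (-3)·-1.091 - (-3)·-3.000) / (10) = -0.527
  γ = (-12 - (-1)·-1.091 - (-2)·0.700) / (4) = -2.923
Iteration 3:
  α = (-12 - (-3)·-0.527 - (4)·-2.923) / (11) = -0.172
  β = (7 - (-3)·0.191 - (-3)·-2.923) / (10) = -0.120
  γ = (-12 - (-1)·0.191 - (-2)·-0.527) / (4) = -3.216

-0.120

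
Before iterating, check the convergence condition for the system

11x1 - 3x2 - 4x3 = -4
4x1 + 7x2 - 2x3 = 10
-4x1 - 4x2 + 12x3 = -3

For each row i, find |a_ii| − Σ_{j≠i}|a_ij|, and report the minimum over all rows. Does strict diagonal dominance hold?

1

row 1: |11| − (3+4) = 4
row 2: |7| − (4+2) = 1
row 3: |12| − (4+4) = 4
minimum over rows = 1 → strictly diagonally dominant (convergence guaranteed)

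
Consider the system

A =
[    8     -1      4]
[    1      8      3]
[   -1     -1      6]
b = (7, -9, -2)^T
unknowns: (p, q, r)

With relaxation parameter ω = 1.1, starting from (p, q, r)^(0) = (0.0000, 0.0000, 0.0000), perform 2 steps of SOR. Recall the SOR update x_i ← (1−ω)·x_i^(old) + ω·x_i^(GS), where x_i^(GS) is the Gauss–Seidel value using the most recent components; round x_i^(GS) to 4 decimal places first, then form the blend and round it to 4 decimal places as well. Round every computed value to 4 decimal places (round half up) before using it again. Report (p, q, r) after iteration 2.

Iteration 1:
  p: GS value = (7 - (-1)·0.0000 - (4)·0.0000) / (8) = 0.8750;  p ← (1−ω)·0.0000 + ω·0.8750 = 0.9625
  q: GS value = (-9 - (1)·0.9625 - (3)·0.0000) / (8) = -1.2453;  q ← (1−ω)·0.0000 + ω·-1.2453 = -1.3698
  r: GS value = (-2 - (-1)·0.9625 - (-1)·-1.3698) / (6) = -0.4012;  r ← (1−ω)·0.0000 + ω·-0.4012 = -0.4413
Iteration 2:
  p: GS value = (7 - (-1)·-1.3698 - (4)·-0.4413) / (8) = 0.9244;  p ← (1−ω)·0.9625 + ω·0.9244 = 0.9206
  q: GS value = (-9 - (1)·0.9206 - (3)·-0.4413) / (8) = -1.0746;  q ← (1−ω)·-1.3698 + ω·-1.0746 = -1.0451
  r: GS value = (-2 - (-1)·0.9206 - (-1)·-1.0451) / (6) = -0.3541;  r ← (1−ω)·-0.4413 + ω·-0.3541 = -0.3454

(0.9206, -1.0451, -0.3454)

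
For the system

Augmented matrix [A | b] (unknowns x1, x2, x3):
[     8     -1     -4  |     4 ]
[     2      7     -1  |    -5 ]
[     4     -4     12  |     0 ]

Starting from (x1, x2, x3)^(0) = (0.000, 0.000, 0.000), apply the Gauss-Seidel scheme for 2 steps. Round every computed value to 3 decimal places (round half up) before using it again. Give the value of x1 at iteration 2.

Iteration 1:
  x1 = (4 - (-1)·0.000 - (-4)·0.000) / (8) = 0.500
  x2 = (-5 - (2)·0.500 - (-1)·0.000) / (7) = -0.857
  x3 = (0 - (4)·0.500 - (-4)·-0.857) / (12) = -0.452
Iteration 2:
  x1 = (4 - (-1)·-0.857 - (-4)·-0.452) / (8) = 0.167
  x2 = (-5 - (2)·0.167 - (-1)·-0.452) / (7) = -0.827
  x3 = (0 - (4)·0.167 - (-4)·-0.827) / (12) = -0.331

0.167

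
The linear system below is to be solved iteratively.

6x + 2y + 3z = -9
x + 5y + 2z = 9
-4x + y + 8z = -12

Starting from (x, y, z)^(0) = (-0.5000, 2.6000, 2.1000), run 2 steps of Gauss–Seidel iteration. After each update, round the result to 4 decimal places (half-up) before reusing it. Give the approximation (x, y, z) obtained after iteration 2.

(-0.3409, 3.2337, -2.0747)

Iteration 1:
  x = (-9 - (2)·2.6000 - (3)·2.1000) / (6) = -3.4167
  y = (9 - (1)·-3.4167 - (2)·2.1000) / (5) = 1.6433
  z = (-12 - (-4)·-3.4167 - (1)·1.6433) / (8) = -3.4138
Iteration 2:
  x = (-9 - (2)·1.6433 - (3)·-3.4138) / (6) = -0.3409
  y = (9 - (1)·-0.3409 - (2)·-3.4138) / (5) = 3.2337
  z = (-12 - (-4)·-0.3409 - (1)·3.2337) / (8) = -2.0747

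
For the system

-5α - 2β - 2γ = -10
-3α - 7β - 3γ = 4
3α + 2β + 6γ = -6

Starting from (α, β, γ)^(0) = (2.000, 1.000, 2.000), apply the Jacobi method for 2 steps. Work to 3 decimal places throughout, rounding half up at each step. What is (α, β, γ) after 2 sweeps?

(3.848, 0.086, -0.638)

Iteration 1:
  α = (-10 - (-2)·1.000 - (-2)·2.000) / (-5) = 0.800
  β = (4 - (-3)·2.000 - (-3)·2.000) / (-7) = -2.286
  γ = (-6 - (3)·2.000 - (2)·1.000) / (6) = -2.333
Iteration 2:
  α = (-10 - (-2)·-2.286 - (-2)·-2.333) / (-5) = 3.848
  β = (4 - (-3)·0.800 - (-3)·-2.333) / (-7) = 0.086
  γ = (-6 - (3)·0.800 - (2)·-2.286) / (6) = -0.638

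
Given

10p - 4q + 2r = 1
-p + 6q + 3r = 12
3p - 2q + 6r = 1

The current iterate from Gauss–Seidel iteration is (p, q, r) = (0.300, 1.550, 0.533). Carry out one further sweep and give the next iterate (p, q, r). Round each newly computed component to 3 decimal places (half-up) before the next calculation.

(0.613, 1.836, 0.472)

One sweep:
  p = (1 - (-4)·1.550 - (2)·0.533) / (10) = 0.613
  q = (12 - (-1)·0.613 - (3)·0.533) / (6) = 1.836
  r = (1 - (3)·0.613 - (-2)·1.836) / (6) = 0.472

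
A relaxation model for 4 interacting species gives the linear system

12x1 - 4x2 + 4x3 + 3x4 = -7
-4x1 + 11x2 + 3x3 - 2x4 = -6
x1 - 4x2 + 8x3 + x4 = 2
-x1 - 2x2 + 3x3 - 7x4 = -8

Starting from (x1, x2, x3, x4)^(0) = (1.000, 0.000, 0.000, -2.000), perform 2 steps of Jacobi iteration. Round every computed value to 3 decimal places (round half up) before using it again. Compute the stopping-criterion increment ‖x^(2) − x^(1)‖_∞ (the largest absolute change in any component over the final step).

1.057

Iteration 1:
  x1 = (-7 - (-4)·0.000 - (4)·0.000 - (3)·-2.000) / (12) = -0.083
  x2 = (-6 - (-4)·1.000 - (3)·0.000 - (-2)·-2.000) / (11) = -0.545
  x3 = (2 - (1)·1.000 - (-4)·0.000 - (1)·-2.000) / (8) = 0.375
  x4 = (-8 - (-1)·1.000 - (-2)·0.000 - (3)·0.000) / (-7) = 1.000
Iteration 2:
  x1 = (-7 - (-4)·-0.545 - (4)·0.375 - (3)·1.000) / (12) = -1.140
  x2 = (-6 - (-4)·-0.083 - (3)·0.375 - (-2)·1.000) / (11) = -0.496
  x3 = (2 - (1)·-0.083 - (-4)·-0.545 - (1)·1.000) / (8) = -0.137
  x4 = (-8 - (-1)·-0.083 - (-2)·-0.545 - (3)·0.375) / (-7) = 1.471
Change: (-1.057, 0.049, -0.512, 0.471) → max |·| = 1.057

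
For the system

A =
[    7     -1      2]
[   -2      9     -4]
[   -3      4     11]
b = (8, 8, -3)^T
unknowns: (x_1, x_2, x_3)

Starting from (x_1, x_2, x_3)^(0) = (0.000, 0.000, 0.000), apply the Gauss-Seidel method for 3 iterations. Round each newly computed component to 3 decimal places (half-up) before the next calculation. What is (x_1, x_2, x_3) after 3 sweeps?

Iteration 1:
  x_1 = (8 - (-1)·0.000 - (2)·0.000) / (7) = 1.143
  x_2 = (8 - (-2)·1.143 - (-4)·0.000) / (9) = 1.143
  x_3 = (-3 - (-3)·1.143 - (4)·1.143) / (11) = -0.377
Iteration 2:
  x_1 = (8 - (-1)·1.143 - (2)·-0.377) / (7) = 1.414
  x_2 = (8 - (-2)·1.414 - (-4)·-0.377) / (9) = 1.036
  x_3 = (-3 - (-3)·1.414 - (4)·1.036) / (11) = -0.264
Iteration 3:
  x_1 = (8 - (-1)·1.036 - (2)·-0.264) / (7) = 1.366
  x_2 = (8 - (-2)·1.366 - (-4)·-0.264) / (9) = 1.075
  x_3 = (-3 - (-3)·1.366 - (4)·1.075) / (11) = -0.291

(1.366, 1.075, -0.291)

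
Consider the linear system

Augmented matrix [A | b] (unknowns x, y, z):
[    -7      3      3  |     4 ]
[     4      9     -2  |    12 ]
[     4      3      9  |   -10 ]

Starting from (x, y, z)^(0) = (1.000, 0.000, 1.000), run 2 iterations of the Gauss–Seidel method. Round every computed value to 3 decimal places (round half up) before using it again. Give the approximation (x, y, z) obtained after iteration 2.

(-0.558, 1.229, -1.273)

Iteration 1:
  x = (4 - (3)·0.000 - (3)·1.000) / (-7) = -0.143
  y = (12 - (4)·-0.143 - (-2)·1.000) / (9) = 1.619
  z = (-10 - (4)·-0.143 - (3)·1.619) / (9) = -1.587
Iteration 2:
  x = (4 - (3)·1.619 - (3)·-1.587) / (-7) = -0.558
  y = (12 - (4)·-0.558 - (-2)·-1.587) / (9) = 1.229
  z = (-10 - (4)·-0.558 - (3)·1.229) / (9) = -1.273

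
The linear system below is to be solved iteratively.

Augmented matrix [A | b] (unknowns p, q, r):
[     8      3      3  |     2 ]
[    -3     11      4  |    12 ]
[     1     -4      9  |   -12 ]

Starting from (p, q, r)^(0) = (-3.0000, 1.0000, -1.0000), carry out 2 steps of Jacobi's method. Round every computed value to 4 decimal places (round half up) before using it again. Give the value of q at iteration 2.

1.3611

Iteration 1:
  p = (2 - (3)·1.0000 - (3)·-1.0000) / (8) = 0.2500
  q = (12 - (-3)·-3.0000 - (4)·-1.0000) / (11) = 0.6364
  r = (-12 - (1)·-3.0000 - (-4)·1.0000) / (9) = -0.5556
Iteration 2:
  p = (2 - (3)·0.6364 - (3)·-0.5556) / (8) = 0.2197
  q = (12 - (-3)·0.2500 - (4)·-0.5556) / (11) = 1.3611
  r = (-12 - (1)·0.2500 - (-4)·0.6364) / (9) = -1.0783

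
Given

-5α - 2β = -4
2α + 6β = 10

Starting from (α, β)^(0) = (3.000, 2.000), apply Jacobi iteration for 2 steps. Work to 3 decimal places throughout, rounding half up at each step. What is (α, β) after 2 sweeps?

Iteration 1:
  α = (-4 - (-2)·2.000) / (-5) = 0.000
  β = (10 - (2)·3.000) / (6) = 0.667
Iteration 2:
  α = (-4 - (-2)·0.667) / (-5) = 0.533
  β = (10 - (2)·0.000) / (6) = 1.667

(0.533, 1.667)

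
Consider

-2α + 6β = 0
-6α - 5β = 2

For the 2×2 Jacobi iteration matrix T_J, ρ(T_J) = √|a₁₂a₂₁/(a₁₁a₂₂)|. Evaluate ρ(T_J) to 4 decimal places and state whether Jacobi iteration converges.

1.8974

a₁₂a₂₁/(a₁₁a₂₂) = (6)·(-6) / ((-2)·(-5)) = -3.600000
ρ = √|-3.600000| = √3.600000 = 1.8974
ρ > 1, so Jacobi diverges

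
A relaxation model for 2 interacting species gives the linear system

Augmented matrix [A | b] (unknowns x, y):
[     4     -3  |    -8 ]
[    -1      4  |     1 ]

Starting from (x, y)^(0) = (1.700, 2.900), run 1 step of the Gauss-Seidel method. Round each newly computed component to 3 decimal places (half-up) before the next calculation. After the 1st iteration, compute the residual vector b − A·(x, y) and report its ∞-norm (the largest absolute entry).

7.818

Iteration 1:
  x = (-8 - (-3)·2.900) / (4) = 0.175
  y = (1 - (-1)·0.175) / (4) = 0.294
Residual b − A·x = (-7.818, -0.001); ∞-norm = 7.818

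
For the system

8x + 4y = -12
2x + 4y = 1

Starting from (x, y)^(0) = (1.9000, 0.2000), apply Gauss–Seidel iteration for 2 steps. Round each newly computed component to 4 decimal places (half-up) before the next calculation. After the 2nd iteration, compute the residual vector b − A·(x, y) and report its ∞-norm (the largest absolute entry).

0.8500

Iteration 1:
  x = (-12 - (4)·0.2000) / (8) = -1.6000
  y = (1 - (2)·-1.6000) / (4) = 1.0500
Iteration 2:
  x = (-12 - (4)·1.0500) / (8) = -2.0250
  y = (1 - (2)·-2.0250) / (4) = 1.2625
Residual b − A·x = (-0.8500, 0.0000); ∞-norm = 0.8500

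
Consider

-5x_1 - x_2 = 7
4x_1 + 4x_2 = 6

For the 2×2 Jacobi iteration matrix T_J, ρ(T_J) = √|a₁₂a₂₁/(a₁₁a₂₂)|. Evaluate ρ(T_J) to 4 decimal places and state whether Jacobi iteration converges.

a₁₂a₂₁/(a₁₁a₂₂) = (-1)·(4) / ((-5)·(4)) = 0.200000
ρ = √|0.200000| = √0.200000 = 0.4472
ρ < 1, so Jacobi converges

0.4472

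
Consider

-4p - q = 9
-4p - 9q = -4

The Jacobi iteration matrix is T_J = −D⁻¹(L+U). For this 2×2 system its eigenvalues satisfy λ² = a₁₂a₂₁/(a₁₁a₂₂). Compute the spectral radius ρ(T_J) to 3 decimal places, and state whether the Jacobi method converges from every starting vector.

a₁₂a₂₁/(a₁₁a₂₂) = (-1)·(-4) / ((-4)·(-9)) = 0.111111
ρ = √|0.111111| = √0.111111 = 0.333
ρ < 1, so Jacobi converges

0.333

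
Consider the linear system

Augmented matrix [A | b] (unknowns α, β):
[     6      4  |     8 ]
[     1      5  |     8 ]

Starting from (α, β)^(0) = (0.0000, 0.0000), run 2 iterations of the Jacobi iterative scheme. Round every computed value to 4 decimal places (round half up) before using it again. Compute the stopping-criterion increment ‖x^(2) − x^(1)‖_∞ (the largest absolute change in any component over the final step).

1.0666

Iteration 1:
  α = (8 - (4)·0.0000) / (6) = 1.3333
  β = (8 - (1)·0.0000) / (5) = 1.6000
Iteration 2:
  α = (8 - (4)·1.6000) / (6) = 0.2667
  β = (8 - (1)·1.3333) / (5) = 1.3333
Change: (-1.0666, -0.2667) → max |·| = 1.0666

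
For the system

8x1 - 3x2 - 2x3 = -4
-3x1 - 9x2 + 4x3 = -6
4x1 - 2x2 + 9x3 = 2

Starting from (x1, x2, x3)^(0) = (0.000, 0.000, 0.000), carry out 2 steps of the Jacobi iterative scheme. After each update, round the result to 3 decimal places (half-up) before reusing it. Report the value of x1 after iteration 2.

Iteration 1:
  x1 = (-4 - (-3)·0.000 - (-2)·0.000) / (8) = -0.500
  x2 = (-6 - (-3)·0.000 - (4)·0.000) / (-9) = 0.667
  x3 = (2 - (4)·0.000 - (-2)·0.000) / (9) = 0.222
Iteration 2:
  x1 = (-4 - (-3)·0.667 - (-2)·0.222) / (8) = -0.194
  x2 = (-6 - (-3)·-0.500 - (4)·0.222) / (-9) = 0.932
  x3 = (2 - (4)·-0.500 - (-2)·0.667) / (9) = 0.593

-0.194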